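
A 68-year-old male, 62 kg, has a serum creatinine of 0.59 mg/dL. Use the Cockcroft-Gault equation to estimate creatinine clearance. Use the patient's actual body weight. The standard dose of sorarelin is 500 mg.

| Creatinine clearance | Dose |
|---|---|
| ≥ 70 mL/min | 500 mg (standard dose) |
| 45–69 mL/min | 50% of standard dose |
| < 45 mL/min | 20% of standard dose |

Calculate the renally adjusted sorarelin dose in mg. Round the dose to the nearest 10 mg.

CrCl = (140 − 68) × 62 / (72 × 0.59) = 4464.0 / 42.48 ≈ 105.1 mL/min
CrCl ≈ 105 mL/min → bracket ≥ 70 mL/min.
100% of 500 mg = 500 mg

500 mg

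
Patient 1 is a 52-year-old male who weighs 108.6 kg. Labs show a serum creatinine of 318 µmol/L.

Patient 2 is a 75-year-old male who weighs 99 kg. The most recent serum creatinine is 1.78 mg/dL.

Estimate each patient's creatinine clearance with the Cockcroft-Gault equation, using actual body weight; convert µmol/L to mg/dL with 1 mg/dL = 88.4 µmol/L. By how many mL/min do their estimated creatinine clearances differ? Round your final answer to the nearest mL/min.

Patient 1: SCr = 318 / 88.4 = 3.597 mg/dL
Patient 1: CrCl = (140 − 52) × 108.6 / (72 × 3.597) = 9556.8 / 258.98 ≈ 36.9 mL/min
Patient 2: CrCl = (140 − 75) × 99 / (72 × 1.78) = 6435.0 / 128.16 ≈ 50.2 mL/min
|36.9 − 50.2| = 13.3 mL/min

13 mL/min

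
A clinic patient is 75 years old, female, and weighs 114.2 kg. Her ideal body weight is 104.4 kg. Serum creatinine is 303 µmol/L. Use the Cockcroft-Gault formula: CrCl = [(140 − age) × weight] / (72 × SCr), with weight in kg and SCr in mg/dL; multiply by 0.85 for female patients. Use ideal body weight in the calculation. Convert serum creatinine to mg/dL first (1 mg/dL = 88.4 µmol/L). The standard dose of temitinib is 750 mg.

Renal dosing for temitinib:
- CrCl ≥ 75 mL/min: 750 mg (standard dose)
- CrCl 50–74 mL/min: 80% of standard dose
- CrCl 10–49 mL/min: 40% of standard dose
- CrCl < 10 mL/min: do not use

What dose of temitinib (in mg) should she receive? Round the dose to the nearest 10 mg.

SCr = 303 / 88.4 = 3.428 mg/dL
CrCl = (140 − 75) × 104.4 / (72 × 3.428) × 0.85 = 6786.0 / 246.82 × 0.85 ≈ 23.4 mL/min
CrCl ≈ 23 mL/min → bracket 10–49 mL/min.
40% of 750 mg = 300 mg

300 mg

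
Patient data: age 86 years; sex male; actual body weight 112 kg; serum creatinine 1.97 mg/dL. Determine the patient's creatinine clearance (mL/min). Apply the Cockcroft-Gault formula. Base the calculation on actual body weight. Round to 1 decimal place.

42.6 mL/min

CrCl = (140 − 86) × 112 / (72 × 1.97) = 6048.0 / 141.84 ≈ 42.6 mL/min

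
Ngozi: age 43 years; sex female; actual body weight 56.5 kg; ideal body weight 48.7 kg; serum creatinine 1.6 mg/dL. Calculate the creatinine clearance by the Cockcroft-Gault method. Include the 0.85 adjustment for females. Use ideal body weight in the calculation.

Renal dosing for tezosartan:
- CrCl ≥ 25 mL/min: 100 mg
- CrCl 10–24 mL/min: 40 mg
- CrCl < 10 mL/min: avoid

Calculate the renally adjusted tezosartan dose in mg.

CrCl = (140 − 43) × 48.7 / (72 × 1.6) × 0.85 = 4723.9 / 115.20 × 0.85 ≈ 34.9 mL/min
CrCl ≈ 35 mL/min → bracket ≥ 25 mL/min.
Dose for this bracket: 100 mg.

100 mg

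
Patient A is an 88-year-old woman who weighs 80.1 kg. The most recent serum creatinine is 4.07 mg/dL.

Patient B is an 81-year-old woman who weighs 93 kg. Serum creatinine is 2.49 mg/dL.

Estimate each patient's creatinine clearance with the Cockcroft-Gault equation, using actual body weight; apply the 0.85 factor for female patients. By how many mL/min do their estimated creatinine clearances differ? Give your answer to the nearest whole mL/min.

14 mL/min

Patient A: CrCl = (140 − 88) × 80.1 / (72 × 4.07) × 0.85 = 4165.2 / 293.04 × 0.85 ≈ 12.1 mL/min
Patient B: CrCl = (140 − 81) × 93 / (72 × 2.49) × 0.85 = 5487.0 / 179.28 × 0.85 ≈ 26.0 mL/min
|12.1 − 26.0| = 13.9 mL/min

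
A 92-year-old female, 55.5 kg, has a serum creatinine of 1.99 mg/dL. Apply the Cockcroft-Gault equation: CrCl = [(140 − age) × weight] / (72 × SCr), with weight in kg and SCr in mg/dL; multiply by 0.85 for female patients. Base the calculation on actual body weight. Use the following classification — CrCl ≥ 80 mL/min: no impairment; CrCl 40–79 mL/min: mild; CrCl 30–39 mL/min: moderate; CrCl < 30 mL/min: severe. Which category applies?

CrCl = (140 − 92) × 55.5 / (72 × 1.99) × 0.85 = 2664.0 / 143.28 × 0.85 ≈ 15.8 mL/min
16 mL/min falls in the 'severe' range.

severe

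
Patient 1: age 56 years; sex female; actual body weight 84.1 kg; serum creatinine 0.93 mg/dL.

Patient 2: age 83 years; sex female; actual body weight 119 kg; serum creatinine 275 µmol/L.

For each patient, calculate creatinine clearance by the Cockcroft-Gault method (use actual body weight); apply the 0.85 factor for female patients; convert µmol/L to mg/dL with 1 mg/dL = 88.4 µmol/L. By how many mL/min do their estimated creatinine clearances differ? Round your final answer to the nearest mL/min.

Patient 1: CrCl = (140 − 56) × 84.1 / (72 × 0.93) × 0.85 = 7064.4 / 66.96 × 0.85 ≈ 89.7 mL/min
Patient 2: SCr = 275 / 88.4 = 3.111 mg/dL
Patient 2: CrCl = (140 − 83) × 119 / (72 × 3.111) × 0.85 = 6783.0 / 223.99 × 0.85 ≈ 25.7 mL/min
|89.7 − 25.7| = 64.0 mL/min

64 mL/min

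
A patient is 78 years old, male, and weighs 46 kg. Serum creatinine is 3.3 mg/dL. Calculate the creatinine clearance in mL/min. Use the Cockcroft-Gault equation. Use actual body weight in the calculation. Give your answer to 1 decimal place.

12.0 mL/min

CrCl = (140 − 78) × 46 / (72 × 3.3) = 2852.0 / 237.60 ≈ 12.0 mL/min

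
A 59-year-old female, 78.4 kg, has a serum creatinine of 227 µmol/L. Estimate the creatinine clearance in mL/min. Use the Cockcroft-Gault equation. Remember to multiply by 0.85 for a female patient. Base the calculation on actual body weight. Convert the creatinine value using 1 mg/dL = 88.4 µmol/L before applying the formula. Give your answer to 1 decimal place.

29.2 mL/min

SCr = 227 / 88.4 = 2.568 mg/dL
CrCl = (140 − 59) × 78.4 / (72 × 2.568) × 0.85 = 6350.4 / 184.90 × 0.85 ≈ 29.2 mL/min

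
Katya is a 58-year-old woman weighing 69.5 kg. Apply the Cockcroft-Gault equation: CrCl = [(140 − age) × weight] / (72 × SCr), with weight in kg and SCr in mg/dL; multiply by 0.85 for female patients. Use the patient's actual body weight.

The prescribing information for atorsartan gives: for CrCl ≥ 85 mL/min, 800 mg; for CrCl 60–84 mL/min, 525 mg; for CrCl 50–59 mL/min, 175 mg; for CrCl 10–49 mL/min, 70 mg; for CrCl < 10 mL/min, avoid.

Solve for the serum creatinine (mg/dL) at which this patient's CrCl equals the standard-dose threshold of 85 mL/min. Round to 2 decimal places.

Standard dose requires CrCl ≥ 85 mL/min.
Set (140 − 58) × 69.5 × 0.85 / (72 × SCr) = 85
SCr = (140 − 58) × 69.5 × 0.85 / (72 × 85) = 0.792 mg/dL

0.79 mg/dL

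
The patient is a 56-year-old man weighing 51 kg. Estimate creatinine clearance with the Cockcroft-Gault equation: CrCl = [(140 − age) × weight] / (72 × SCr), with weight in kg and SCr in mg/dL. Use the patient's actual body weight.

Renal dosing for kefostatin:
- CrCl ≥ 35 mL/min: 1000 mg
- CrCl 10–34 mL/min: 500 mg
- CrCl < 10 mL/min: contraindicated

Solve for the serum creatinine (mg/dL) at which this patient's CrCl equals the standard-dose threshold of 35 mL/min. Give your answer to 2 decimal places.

Standard dose requires CrCl ≥ 35 mL/min.
Set (140 − 56) × 51 / (72 × SCr) = 35
SCr = (140 − 56) × 51 / (72 × 35) = 1.700 mg/dL

1.70 mg/dL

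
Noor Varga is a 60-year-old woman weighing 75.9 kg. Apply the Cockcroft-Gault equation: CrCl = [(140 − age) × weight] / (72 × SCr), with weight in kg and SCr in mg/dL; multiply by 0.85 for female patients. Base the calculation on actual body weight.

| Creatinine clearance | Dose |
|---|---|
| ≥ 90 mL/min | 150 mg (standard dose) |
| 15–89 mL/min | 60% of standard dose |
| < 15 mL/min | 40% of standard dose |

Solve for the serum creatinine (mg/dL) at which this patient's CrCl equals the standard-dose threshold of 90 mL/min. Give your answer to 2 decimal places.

Standard dose requires CrCl ≥ 90 mL/min.
Set (140 − 60) × 75.9 × 0.85 / (72 × SCr) = 90
SCr = (140 − 60) × 75.9 × 0.85 / (72 × 90) = 0.796 mg/dL

0.80 mg/dL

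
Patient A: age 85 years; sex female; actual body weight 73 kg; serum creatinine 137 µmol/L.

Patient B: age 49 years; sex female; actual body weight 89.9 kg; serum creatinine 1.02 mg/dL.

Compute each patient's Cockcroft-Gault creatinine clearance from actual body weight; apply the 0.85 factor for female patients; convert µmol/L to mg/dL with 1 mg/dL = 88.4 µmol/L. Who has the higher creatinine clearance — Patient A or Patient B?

Patient A: SCr = 137 / 88.4 = 1.55 mg/dL
Patient A: CrCl = (140 − 85) × 73 / (72 × 1.55) × 0.85 = 4015.0 / 111.60 × 0.85 ≈ 30.6 mL/min
Patient B: CrCl = (140 − 49) × 89.9 / (72 × 1.02) × 0.85 = 8180.9 / 73.44 × 0.85 ≈ 94.7 mL/min
30.6 vs 94.7 mL/min → Patient B is higher.

Patient B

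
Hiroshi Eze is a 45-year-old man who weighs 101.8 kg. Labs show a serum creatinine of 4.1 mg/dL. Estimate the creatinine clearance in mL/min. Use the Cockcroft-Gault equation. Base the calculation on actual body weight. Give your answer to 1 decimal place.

CrCl = (140 − 45) × 101.8 / (72 × 4.1) = 9671.0 / 295.20 ≈ 32.8 mL/min

32.8 mL/min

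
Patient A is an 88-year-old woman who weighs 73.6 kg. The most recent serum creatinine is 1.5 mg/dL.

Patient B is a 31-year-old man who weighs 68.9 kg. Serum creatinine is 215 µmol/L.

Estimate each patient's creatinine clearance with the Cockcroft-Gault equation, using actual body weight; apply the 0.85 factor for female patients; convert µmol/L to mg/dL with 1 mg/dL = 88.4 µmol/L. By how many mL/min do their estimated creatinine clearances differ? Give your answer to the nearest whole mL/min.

Patient A: CrCl = (140 − 88) × 73.6 / (72 × 1.5) × 0.85 = 3827.2 / 108.00 × 0.85 ≈ 30.1 mL/min
Patient B: SCr = 215 / 88.4 = 2.432 mg/dL
Patient B: CrCl = (140 − 31) × 68.9 / (72 × 2.432) = 7510.1 / 175.10 ≈ 42.9 mL/min
|30.1 − 42.9| = 12.8 mL/min

13 mL/min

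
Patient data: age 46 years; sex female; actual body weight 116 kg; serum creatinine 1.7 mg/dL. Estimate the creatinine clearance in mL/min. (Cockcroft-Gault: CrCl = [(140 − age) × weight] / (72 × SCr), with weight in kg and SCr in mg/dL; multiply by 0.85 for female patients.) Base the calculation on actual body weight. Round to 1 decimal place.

75.7 mL/min

CrCl = (140 − 46) × 116 / (72 × 1.7) × 0.85 = 10904.0 / 122.40 × 0.85 ≈ 75.7 mL/min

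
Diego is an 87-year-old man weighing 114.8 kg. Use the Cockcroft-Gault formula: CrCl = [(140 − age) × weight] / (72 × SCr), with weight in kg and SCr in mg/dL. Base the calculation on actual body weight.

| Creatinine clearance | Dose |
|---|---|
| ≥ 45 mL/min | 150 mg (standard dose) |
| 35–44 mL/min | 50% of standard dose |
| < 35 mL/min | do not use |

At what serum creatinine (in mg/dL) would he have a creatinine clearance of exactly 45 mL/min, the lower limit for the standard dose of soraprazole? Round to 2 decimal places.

Standard dose requires CrCl ≥ 45 mL/min.
Set (140 − 87) × 114.8 / (72 × SCr) = 45
SCr = (140 − 87) × 114.8 / (72 × 45) = 1.878 mg/dL

1.88 mg/dL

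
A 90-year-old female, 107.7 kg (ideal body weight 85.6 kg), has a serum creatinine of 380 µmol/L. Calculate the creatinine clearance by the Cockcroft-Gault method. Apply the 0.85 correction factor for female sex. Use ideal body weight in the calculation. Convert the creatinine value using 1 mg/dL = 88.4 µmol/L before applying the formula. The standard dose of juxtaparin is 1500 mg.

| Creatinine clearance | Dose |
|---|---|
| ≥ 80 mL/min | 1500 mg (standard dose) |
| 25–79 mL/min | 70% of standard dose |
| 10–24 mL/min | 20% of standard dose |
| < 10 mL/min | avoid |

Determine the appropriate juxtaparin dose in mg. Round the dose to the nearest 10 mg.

300 mg

SCr = 380 / 88.4 = 4.299 mg/dL
CrCl = (140 − 90) × 85.6 / (72 × 4.299) × 0.85 = 4280.0 / 309.53 × 0.85 ≈ 11.8 mL/min
CrCl ≈ 12 mL/min → bracket 10–24 mL/min.
20% of 1500 mg = 300 mg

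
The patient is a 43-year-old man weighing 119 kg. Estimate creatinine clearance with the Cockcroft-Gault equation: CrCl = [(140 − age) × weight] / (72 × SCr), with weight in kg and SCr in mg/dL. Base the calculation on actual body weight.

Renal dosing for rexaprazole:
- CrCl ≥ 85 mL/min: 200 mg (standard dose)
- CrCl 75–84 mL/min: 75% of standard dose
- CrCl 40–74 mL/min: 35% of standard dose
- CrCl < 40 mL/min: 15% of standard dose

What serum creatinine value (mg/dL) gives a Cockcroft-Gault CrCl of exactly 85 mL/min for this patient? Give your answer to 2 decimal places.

1.89 mg/dL

Standard dose requires CrCl ≥ 85 mL/min.
Set (140 − 43) × 119 / (72 × SCr) = 85
SCr = (140 − 43) × 119 / (72 × 85) = 1.886 mg/dL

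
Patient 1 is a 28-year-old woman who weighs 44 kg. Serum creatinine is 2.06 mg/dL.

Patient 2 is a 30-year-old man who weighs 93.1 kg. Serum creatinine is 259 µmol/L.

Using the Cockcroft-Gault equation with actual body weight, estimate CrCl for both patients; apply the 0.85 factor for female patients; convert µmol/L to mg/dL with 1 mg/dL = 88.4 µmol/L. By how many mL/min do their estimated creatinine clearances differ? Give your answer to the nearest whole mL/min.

Patient 1: CrCl = (140 − 28) × 44 / (72 × 2.06) × 0.85 = 4928.0 / 148.32 × 0.85 ≈ 28.2 mL/min
Patient 2: SCr = 259 / 88.4 = 2.93 mg/dL
Patient 2: CrCl = (140 − 30) × 93.1 / (72 × 2.93) = 10241.0 / 210.96 ≈ 48.5 mL/min
|28.2 − 48.5| = 20.3 mL/min

20 mL/min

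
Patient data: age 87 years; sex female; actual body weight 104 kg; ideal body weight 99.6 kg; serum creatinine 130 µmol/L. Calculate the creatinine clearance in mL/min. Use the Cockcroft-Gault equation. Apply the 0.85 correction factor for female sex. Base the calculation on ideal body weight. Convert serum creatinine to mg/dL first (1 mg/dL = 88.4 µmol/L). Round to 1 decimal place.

SCr = 130 / 88.4 = 1.471 mg/dL
CrCl = (140 − 87) × 99.6 / (72 × 1.471) × 0.85 = 5278.8 / 105.91 × 0.85 ≈ 42.4 mL/min

42.4 mL/min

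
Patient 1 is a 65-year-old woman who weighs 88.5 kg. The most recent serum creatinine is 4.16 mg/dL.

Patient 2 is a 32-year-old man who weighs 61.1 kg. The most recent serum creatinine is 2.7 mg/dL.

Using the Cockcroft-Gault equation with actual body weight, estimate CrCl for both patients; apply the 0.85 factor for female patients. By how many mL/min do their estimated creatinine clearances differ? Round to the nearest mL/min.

Patient 1: CrCl = (140 − 65) × 88.5 / (72 × 4.16) × 0.85 = 6637.5 / 299.52 × 0.85 ≈ 18.8 mL/min
Patient 2: CrCl = (140 − 32) × 61.1 / (72 × 2.7) = 6598.8 / 194.40 ≈ 33.9 mL/min
|18.8 − 33.9| = 15.1 mL/min

15 mL/min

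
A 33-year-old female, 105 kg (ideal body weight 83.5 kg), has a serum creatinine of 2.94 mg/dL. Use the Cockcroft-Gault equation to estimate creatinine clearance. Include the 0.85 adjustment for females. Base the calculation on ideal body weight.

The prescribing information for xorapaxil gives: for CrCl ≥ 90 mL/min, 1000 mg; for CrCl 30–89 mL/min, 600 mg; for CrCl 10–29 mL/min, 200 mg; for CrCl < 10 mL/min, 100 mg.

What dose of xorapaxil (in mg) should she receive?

CrCl = (140 − 33) × 83.5 / (72 × 2.94) × 0.85 = 8934.5 / 211.68 × 0.85 ≈ 35.9 mL/min
CrCl ≈ 36 mL/min → bracket 30–89 mL/min.
Dose for this bracket: 600 mg.

600 mg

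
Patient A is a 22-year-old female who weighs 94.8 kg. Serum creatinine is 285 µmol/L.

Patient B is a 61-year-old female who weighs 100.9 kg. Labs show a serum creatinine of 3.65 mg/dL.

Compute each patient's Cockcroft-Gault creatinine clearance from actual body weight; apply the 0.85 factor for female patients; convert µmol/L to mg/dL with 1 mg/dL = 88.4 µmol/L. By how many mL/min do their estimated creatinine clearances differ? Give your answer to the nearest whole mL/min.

15 mL/min

Patient A: SCr = 285 / 88.4 = 3.224 mg/dL
Patient A: CrCl = (140 − 22) × 94.8 / (72 × 3.224) × 0.85 = 11186.4 / 232.13 × 0.85 ≈ 41.0 mL/min
Patient B: CrCl = (140 − 61) × 100.9 / (72 × 3.65) × 0.85 = 7971.1 / 262.80 × 0.85 ≈ 25.8 mL/min
|41.0 − 25.8| = 15.2 mL/min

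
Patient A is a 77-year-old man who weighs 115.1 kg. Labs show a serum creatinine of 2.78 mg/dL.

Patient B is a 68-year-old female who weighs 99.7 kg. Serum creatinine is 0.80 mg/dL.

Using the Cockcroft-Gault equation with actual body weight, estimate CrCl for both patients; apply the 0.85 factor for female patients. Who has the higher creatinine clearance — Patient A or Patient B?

Patient A: CrCl = (140 − 77) × 115.1 / (72 × 2.78) = 7251.3 / 200.16 ≈ 36.2 mL/min
Patient B: CrCl = (140 − 68) × 99.7 / (72 × 0.8) × 0.85 = 7178.4 / 57.60 × 0.85 ≈ 105.9 mL/min
36.2 vs 105.9 mL/min → Patient B is higher.

Patient B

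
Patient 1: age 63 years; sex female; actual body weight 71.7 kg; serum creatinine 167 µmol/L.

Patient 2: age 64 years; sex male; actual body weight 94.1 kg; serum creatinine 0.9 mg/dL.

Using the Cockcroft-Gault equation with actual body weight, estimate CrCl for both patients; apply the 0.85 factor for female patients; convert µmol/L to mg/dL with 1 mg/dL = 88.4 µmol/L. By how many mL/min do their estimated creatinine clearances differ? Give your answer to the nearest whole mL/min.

76 mL/min

Patient 1: SCr = 167 / 88.4 = 1.889 mg/dL
Patient 1: CrCl = (140 − 63) × 71.7 / (72 × 1.889) × 0.85 = 5520.9 / 136.01 × 0.85 ≈ 34.5 mL/min
Patient 2: CrCl = (140 − 64) × 94.1 / (72 × 0.9) = 7151.6 / 64.80 ≈ 110.4 mL/min
|34.5 − 110.4| = 75.9 mL/min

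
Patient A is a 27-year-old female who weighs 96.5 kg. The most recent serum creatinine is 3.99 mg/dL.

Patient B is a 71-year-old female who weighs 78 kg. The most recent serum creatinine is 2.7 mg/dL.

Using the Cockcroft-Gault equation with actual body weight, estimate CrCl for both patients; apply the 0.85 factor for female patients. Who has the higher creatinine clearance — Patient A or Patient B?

Patient A

Patient A: CrCl = (140 − 27) × 96.5 / (72 × 3.99) × 0.85 = 10904.5 / 287.28 × 0.85 ≈ 32.3 mL/min
Patient B: CrCl = (140 − 71) × 78 / (72 × 2.7) × 0.85 = 5382.0 / 194.40 × 0.85 ≈ 23.5 mL/min
32.3 vs 23.5 mL/min → Patient A is higher.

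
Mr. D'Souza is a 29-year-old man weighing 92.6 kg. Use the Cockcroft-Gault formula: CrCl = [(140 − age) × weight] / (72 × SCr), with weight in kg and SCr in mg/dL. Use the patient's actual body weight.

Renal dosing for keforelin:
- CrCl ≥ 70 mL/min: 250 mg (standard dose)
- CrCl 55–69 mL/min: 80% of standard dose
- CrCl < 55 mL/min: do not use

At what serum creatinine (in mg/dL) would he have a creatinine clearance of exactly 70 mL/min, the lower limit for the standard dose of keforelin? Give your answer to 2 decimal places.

2.04 mg/dL

Standard dose requires CrCl ≥ 70 mL/min.
Set (140 − 29) × 92.6 / (72 × SCr) = 70
SCr = (140 − 29) × 92.6 / (72 × 70) = 2.039 mg/dL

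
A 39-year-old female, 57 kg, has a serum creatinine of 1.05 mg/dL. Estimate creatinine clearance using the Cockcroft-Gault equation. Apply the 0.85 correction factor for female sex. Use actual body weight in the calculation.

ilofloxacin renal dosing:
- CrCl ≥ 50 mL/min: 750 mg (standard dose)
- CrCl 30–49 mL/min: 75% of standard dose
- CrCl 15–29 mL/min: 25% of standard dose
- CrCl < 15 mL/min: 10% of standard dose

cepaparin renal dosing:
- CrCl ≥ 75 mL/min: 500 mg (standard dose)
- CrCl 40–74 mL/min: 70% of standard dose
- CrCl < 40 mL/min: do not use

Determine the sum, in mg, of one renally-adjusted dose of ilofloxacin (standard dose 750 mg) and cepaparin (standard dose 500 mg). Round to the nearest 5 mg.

CrCl = (140 − 39) × 57 / (72 × 1.05) × 0.85 = 5757.0 / 75.60 × 0.85 ≈ 64.7 mL/min
CrCl ≈ 65 mL/min.
ilofloxacin: ≥ 50 mL/min → 100% of 750 mg = 750 mg.
cepaparin: 40–74 mL/min → 70% of 500 mg = 350 mg.
Total = 750 + 350 = 1100 mg.

1100 mg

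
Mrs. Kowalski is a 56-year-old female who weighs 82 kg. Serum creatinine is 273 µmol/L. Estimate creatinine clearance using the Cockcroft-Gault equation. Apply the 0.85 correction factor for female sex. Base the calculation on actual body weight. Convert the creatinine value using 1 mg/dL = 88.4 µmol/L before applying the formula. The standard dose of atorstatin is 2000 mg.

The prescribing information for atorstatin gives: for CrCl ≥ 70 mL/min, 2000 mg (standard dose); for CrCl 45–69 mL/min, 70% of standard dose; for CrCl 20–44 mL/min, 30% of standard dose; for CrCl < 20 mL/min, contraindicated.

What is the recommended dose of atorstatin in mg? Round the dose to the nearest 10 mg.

600 mg

SCr = 273 / 88.4 = 3.088 mg/dL
CrCl = (140 − 56) × 82 / (72 × 3.088) × 0.85 = 6888.0 / 222.34 × 0.85 ≈ 26.3 mL/min
CrCl ≈ 26 mL/min → bracket 20–44 mL/min.
30% of 2000 mg = 600 mg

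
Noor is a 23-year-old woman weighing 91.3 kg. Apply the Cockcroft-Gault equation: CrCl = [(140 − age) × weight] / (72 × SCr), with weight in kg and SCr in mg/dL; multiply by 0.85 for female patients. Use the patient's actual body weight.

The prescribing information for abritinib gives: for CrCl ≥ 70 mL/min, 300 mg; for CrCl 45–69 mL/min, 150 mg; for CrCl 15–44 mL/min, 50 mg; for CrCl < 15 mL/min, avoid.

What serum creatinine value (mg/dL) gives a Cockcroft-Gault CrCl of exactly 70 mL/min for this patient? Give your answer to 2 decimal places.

1.80 mg/dL

Standard dose requires CrCl ≥ 70 mL/min.
Set (140 − 23) × 91.3 × 0.85 / (72 × SCr) = 70
SCr = (140 − 23) × 91.3 × 0.85 / (72 × 70) = 1.802 mg/dL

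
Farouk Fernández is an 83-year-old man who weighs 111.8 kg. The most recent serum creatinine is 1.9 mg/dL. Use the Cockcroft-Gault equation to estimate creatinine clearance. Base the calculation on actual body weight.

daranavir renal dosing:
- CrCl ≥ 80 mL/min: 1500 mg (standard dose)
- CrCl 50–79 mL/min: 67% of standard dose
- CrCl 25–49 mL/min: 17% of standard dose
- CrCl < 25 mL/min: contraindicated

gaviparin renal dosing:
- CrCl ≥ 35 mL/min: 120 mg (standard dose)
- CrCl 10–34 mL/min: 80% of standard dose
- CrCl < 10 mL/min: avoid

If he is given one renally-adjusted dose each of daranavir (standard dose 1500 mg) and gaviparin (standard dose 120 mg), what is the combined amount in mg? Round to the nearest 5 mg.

375 mg

CrCl = (140 − 83) × 111.8 / (72 × 1.9) = 6372.6 / 136.80 ≈ 46.6 mL/min
CrCl ≈ 47 mL/min.
daranavir: 25–49 mL/min → 17% of 1500 mg = 255 mg.
gaviparin: ≥ 35 mL/min → 100% of 120 mg = 120 mg.
Total = 255 + 120 = 375 mg.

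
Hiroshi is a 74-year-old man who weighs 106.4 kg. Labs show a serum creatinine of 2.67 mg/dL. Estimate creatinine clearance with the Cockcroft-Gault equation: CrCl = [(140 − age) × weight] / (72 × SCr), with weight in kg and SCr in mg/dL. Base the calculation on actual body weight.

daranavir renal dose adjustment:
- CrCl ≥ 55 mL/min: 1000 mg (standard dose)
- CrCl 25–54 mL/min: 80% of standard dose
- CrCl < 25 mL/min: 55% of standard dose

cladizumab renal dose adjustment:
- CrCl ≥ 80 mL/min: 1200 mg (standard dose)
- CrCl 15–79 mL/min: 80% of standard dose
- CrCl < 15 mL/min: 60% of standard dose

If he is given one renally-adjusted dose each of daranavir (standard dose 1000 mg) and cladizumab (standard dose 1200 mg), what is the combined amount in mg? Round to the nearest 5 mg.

CrCl = (140 − 74) × 106.4 / (72 × 2.67) = 7022.4 / 192.24 ≈ 36.5 mL/min
CrCl ≈ 37 mL/min.
daranavir: 25–54 mL/min → 80% of 1000 mg = 800 mg.
cladizumab: 15–79 mL/min → 80% of 1200 mg = 960 mg.
Total = 800 + 960 = 1760 mg.

1760 mg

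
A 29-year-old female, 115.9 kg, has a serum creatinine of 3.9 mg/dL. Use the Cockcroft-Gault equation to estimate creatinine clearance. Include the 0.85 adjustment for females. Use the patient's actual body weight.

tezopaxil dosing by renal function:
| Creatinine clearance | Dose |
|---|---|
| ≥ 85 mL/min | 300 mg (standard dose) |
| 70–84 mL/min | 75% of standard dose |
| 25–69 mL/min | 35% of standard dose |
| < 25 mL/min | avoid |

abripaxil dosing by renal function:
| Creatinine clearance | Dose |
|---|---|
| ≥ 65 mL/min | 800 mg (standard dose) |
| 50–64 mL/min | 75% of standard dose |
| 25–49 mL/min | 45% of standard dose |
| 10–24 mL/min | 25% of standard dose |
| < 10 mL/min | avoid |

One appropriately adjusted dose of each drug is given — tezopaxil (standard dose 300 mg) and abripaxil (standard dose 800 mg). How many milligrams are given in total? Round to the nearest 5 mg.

465 mg

CrCl = (140 − 29) × 115.9 / (72 × 3.9) × 0.85 = 12864.9 / 280.80 × 0.85 ≈ 38.9 mL/min
CrCl ≈ 39 mL/min.
tezopaxil: 25–69 mL/min → 35% of 300 mg = 105 mg.
abripaxil: 25–49 mL/min → 45% of 800 mg = 360 mg.
Total = 105 + 360 = 465 mg.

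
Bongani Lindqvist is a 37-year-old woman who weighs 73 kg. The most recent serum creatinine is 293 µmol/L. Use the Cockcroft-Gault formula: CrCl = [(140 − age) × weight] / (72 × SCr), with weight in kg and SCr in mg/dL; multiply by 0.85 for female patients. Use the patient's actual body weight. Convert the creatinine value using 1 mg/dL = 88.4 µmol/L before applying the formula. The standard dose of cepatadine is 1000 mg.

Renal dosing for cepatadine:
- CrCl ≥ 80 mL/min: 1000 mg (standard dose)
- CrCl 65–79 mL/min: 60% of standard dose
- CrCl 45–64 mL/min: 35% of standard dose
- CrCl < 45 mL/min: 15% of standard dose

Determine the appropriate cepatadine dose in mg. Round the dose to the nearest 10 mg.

150 mg

SCr = 293 / 88.4 = 3.314 mg/dL
CrCl = (140 − 37) × 73 / (72 × 3.314) × 0.85 = 7519.0 / 238.61 × 0.85 ≈ 26.8 mL/min
CrCl ≈ 27 mL/min → bracket < 45 mL/min.
15% of 1000 mg = 150 mg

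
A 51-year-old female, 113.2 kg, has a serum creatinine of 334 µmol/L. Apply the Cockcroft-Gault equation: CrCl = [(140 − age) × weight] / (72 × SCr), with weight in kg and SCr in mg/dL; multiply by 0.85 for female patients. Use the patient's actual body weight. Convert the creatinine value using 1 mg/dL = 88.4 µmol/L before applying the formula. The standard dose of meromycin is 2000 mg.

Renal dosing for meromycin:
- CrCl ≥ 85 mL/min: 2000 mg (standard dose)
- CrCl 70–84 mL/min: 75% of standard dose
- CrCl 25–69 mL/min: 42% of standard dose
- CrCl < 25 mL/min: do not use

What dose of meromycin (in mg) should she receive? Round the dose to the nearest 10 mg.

840 mg

SCr = 334 / 88.4 = 3.778 mg/dL
CrCl = (140 − 51) × 113.2 / (72 × 3.778) × 0.85 = 10074.8 / 272.02 × 0.85 ≈ 31.5 mL/min
CrCl ≈ 31 mL/min → bracket 25–69 mL/min.
42% of 2000 mg = 840 mg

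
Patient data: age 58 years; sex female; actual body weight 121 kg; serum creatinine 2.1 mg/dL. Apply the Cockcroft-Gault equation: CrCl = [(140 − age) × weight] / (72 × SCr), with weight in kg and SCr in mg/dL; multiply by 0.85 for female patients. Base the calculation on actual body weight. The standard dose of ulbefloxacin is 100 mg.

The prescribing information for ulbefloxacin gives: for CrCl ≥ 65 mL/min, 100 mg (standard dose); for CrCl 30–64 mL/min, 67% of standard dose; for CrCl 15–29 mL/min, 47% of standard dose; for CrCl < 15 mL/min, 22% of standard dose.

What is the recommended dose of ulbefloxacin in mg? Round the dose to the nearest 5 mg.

CrCl = (140 − 58) × 121 / (72 × 2.1) × 0.85 = 9922.0 / 151.20 × 0.85 ≈ 55.8 mL/min
CrCl ≈ 56 mL/min → bracket 30–64 mL/min.
67% of 100 mg = 67 mg → 65 mg

65 mg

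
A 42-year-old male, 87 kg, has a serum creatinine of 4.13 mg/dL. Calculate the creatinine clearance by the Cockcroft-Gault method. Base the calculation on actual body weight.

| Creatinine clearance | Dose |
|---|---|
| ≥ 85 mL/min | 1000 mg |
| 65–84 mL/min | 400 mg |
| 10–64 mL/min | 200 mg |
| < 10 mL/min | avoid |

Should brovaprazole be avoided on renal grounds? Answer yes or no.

no

CrCl = (140 − 42) × 87 / (72 × 4.13) = 8526.0 / 297.36 ≈ 28.7 mL/min
CrCl ≈ 29 mL/min, which is ≥ 10 mL/min.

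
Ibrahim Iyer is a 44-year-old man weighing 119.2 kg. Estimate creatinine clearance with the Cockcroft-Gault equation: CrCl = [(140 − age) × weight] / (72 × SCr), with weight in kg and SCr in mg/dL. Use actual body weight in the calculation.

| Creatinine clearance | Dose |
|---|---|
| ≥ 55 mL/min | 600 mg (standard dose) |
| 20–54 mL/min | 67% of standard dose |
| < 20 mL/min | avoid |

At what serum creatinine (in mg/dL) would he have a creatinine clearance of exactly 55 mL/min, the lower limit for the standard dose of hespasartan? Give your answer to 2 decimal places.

2.89 mg/dL

Standard dose requires CrCl ≥ 55 mL/min.
Set (140 − 44) × 119.2 / (72 × SCr) = 55
SCr = (140 − 44) × 119.2 / (72 × 55) = 2.890 mg/dL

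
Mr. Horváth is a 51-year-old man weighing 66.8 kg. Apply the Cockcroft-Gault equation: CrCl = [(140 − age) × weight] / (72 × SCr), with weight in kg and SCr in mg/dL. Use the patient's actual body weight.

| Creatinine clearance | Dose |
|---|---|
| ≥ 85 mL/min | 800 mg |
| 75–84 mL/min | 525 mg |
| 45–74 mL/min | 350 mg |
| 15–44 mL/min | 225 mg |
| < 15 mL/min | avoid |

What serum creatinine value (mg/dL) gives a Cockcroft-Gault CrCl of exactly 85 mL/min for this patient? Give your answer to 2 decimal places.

Standard dose requires CrCl ≥ 85 mL/min.
Set (140 − 51) × 66.8 / (72 × SCr) = 85
SCr = (140 − 51) × 66.8 / (72 × 85) = 0.971 mg/dL

0.97 mg/dL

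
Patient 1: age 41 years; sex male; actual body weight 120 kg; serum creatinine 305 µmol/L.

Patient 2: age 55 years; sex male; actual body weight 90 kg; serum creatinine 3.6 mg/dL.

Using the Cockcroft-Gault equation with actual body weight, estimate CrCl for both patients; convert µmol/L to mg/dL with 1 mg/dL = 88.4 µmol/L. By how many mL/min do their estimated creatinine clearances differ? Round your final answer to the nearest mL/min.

Patient 1: SCr = 305 / 88.4 = 3.45 mg/dL
Patient 1: CrCl = (140 − 41) × 120 / (72 × 3.45) = 11880.0 / 248.40 ≈ 47.8 mL/min
Patient 2: CrCl = (140 − 55) × 90 / (72 × 3.6) = 7650.0 / 259.20 ≈ 29.5 mL/min
|47.8 − 29.5| = 18.3 mL/min

18 mL/min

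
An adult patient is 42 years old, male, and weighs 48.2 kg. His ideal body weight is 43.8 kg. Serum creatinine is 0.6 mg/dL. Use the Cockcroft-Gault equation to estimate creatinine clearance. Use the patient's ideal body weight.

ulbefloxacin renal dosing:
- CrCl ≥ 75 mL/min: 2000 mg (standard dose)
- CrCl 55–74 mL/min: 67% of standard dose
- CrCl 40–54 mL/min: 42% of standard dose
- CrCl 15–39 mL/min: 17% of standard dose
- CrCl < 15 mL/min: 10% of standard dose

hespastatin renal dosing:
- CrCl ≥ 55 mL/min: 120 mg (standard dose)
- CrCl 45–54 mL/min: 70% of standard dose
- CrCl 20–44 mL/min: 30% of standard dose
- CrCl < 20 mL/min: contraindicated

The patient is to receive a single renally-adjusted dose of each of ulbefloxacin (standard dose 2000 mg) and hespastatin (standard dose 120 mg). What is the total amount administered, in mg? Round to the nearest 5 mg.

2120 mg

CrCl = (140 − 42) × 43.8 / (72 × 0.6) = 4292.4 / 43.20 ≈ 99.4 mL/min
CrCl ≈ 99 mL/min.
ulbefloxacin: ≥ 75 mL/min → 100% of 2000 mg = 2000 mg.
hespastatin: ≥ 55 mL/min → 100% of 120 mg = 120 mg.
Total = 2000 + 120 = 2120 mg.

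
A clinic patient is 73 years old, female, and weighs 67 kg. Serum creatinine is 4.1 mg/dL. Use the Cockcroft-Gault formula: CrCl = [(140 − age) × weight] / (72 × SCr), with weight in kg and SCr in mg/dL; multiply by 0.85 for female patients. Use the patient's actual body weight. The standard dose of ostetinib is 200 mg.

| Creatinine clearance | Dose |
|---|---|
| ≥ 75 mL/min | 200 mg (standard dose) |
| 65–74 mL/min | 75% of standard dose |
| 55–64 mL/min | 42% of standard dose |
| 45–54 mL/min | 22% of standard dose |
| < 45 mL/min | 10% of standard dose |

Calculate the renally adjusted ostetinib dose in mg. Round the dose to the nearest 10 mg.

CrCl = (140 − 73) × 67 / (72 × 4.1) × 0.85 = 4489.0 / 295.20 × 0.85 ≈ 12.9 mL/min
CrCl ≈ 13 mL/min → bracket < 45 mL/min.
10% of 200 mg = 20 mg

20 mg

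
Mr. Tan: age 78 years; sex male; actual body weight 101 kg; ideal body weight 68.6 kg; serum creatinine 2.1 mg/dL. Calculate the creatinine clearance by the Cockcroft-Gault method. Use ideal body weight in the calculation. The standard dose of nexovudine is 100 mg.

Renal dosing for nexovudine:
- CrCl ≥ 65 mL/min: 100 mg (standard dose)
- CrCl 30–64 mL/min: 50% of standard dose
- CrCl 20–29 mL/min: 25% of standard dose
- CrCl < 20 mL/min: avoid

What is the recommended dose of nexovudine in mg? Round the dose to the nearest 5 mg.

25 mg

CrCl = (140 − 78) × 68.6 / (72 × 2.1) = 4253.2 / 151.20 ≈ 28.1 mL/min
CrCl ≈ 28 mL/min → bracket 20–29 mL/min.
25% of 100 mg = 25 mg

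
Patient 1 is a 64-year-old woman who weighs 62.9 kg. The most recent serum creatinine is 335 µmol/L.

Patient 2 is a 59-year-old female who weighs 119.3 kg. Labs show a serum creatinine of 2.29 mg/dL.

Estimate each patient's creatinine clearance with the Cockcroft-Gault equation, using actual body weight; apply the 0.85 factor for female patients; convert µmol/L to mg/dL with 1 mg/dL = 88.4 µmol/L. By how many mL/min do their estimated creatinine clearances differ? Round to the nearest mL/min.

Patient 1: SCr = 335 / 88.4 = 3.79 mg/dL
Patient 1: CrCl = (140 − 64) × 62.9 / (72 × 3.79) × 0.85 = 4780.4 / 272.88 × 0.85 ≈ 14.9 mL/min
Patient 2: CrCl = (140 − 59) × 119.3 / (72 × 2.29) × 0.85 = 9663.3 / 164.88 × 0.85 ≈ 49.8 mL/min
|14.9 − 49.8| = 34.9 mL/min

35 mL/min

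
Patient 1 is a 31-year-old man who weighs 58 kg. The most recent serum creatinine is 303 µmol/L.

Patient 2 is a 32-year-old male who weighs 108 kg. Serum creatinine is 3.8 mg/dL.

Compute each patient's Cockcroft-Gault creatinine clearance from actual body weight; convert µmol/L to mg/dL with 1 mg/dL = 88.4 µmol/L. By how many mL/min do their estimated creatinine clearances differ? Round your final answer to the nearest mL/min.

17 mL/min

Patient 1: SCr = 303 / 88.4 = 3.428 mg/dL
Patient 1: CrCl = (140 − 31) × 58 / (72 × 3.428) = 6322.0 / 246.82 ≈ 25.6 mL/min
Patient 2: CrCl = (140 − 32) × 108 / (72 × 3.8) = 11664.0 / 273.60 ≈ 42.6 mL/min
|25.6 − 42.6| = 17.0 mL/min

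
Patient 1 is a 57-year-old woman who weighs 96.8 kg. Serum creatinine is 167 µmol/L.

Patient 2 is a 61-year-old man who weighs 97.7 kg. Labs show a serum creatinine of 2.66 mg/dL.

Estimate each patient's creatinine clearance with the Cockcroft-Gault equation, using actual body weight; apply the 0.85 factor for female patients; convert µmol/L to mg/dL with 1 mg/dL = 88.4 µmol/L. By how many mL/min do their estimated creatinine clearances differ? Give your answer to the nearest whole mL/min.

Patient 1: SCr = 167 / 88.4 = 1.889 mg/dL
Patient 1: CrCl = (140 − 57) × 96.8 / (72 × 1.889) × 0.85 = 8034.4 / 136.01 × 0.85 ≈ 50.2 mL/min
Patient 2: CrCl = (140 − 61) × 97.7 / (72 × 2.66) = 7718.3 / 191.52 ≈ 40.3 mL/min
|50.2 − 40.3| = 9.9 mL/min

10 mL/min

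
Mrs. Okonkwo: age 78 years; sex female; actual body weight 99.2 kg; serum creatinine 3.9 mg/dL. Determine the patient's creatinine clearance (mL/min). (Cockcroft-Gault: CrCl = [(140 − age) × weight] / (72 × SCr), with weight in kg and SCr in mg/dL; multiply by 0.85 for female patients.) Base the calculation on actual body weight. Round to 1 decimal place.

CrCl = (140 − 78) × 99.2 / (72 × 3.9) × 0.85 = 6150.4 / 280.80 × 0.85 ≈ 18.6 mL/min

18.6 mL/min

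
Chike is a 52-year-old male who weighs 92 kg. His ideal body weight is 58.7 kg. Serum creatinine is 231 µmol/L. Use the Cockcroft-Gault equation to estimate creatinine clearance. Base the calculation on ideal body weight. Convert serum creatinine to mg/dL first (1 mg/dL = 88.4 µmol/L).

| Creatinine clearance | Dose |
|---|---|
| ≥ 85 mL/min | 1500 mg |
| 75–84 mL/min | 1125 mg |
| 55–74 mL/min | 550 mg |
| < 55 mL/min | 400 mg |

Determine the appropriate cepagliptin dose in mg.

SCr = 231 / 88.4 = 2.613 mg/dL
CrCl = (140 − 52) × 58.7 / (72 × 2.613) = 5165.6 / 188.14 ≈ 27.5 mL/min
CrCl ≈ 27 mL/min → bracket < 55 mL/min.
Dose for this bracket: 400 mg.

400 mg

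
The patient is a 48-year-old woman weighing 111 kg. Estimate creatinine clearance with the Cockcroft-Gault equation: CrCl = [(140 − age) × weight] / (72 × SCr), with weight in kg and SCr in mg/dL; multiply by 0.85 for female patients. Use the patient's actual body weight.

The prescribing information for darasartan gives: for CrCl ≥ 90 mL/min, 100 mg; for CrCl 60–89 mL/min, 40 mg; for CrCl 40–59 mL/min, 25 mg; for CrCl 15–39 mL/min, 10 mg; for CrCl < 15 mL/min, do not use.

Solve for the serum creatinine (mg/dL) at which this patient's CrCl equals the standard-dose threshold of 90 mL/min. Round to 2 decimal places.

Standard dose requires CrCl ≥ 90 mL/min.
Set (140 − 48) × 111 × 0.85 / (72 × SCr) = 90
SCr = (140 − 48) × 111 × 0.85 / (72 × 90) = 1.340 mg/dL

1.34 mg/dL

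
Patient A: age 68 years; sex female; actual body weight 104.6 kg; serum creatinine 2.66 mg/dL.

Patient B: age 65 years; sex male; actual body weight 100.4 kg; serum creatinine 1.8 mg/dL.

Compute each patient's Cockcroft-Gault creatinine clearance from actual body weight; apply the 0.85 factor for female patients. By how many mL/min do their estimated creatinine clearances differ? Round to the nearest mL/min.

Patient A: CrCl = (140 − 68) × 104.6 / (72 × 2.66) × 0.85 = 7531.2 / 191.52 × 0.85 ≈ 33.4 mL/min
Patient B: CrCl = (140 − 65) × 100.4 / (72 × 1.8) = 7530.0 / 129.60 ≈ 58.1 mL/min
|33.4 − 58.1| = 24.7 mL/min

25 mL/min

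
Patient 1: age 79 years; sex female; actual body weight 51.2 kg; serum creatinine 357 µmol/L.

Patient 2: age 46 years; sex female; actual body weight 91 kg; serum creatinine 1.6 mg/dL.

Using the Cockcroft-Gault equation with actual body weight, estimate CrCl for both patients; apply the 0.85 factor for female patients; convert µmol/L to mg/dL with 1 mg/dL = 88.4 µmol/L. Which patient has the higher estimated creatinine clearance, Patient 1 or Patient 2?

Patient 1: SCr = 357 / 88.4 = 4.038 mg/dL
Patient 1: CrCl = (140 − 79) × 51.2 / (72 × 4.038) × 0.85 = 3123.2 / 290.74 × 0.85 ≈ 9.1 mL/min
Patient 2: CrCl = (140 − 46) × 91 / (72 × 1.6) × 0.85 = 8554.0 / 115.20 × 0.85 ≈ 63.1 mL/min
9.1 vs 63.1 mL/min → Patient 2 is higher.

Patient 2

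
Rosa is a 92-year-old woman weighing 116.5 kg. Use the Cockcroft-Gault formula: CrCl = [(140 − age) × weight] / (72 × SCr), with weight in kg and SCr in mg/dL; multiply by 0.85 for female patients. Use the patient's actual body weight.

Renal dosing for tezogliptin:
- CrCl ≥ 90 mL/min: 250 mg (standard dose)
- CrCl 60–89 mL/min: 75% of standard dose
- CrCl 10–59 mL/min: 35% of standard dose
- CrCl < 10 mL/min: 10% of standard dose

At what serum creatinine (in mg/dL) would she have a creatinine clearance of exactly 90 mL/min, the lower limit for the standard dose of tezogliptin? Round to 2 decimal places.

Standard dose requires CrCl ≥ 90 mL/min.
Set (140 − 92) × 116.5 × 0.85 / (72 × SCr) = 90
SCr = (140 − 92) × 116.5 × 0.85 / (72 × 90) = 0.734 mg/dL

0.73 mg/dL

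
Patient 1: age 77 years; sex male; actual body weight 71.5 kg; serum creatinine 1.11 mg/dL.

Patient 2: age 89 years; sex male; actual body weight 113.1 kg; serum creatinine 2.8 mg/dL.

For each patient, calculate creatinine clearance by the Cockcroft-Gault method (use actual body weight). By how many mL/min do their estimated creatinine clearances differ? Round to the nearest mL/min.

Patient 1: CrCl = (140 − 77) × 71.5 / (72 × 1.11) = 4504.5 / 79.92 ≈ 56.4 mL/min
Patient 2: CrCl = (140 − 89) × 113.1 / (72 × 2.8) = 5768.1 / 201.60 ≈ 28.6 mL/min
|56.4 − 28.6| = 27.8 mL/min

28 mL/min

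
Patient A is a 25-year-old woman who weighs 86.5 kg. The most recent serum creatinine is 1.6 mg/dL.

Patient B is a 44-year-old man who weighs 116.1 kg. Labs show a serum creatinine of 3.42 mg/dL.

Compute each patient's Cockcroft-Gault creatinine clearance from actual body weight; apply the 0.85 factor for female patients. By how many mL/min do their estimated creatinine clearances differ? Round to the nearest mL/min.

Patient A: CrCl = (140 − 25) × 86.5 / (72 × 1.6) × 0.85 = 9947.5 / 115.20 × 0.85 ≈ 73.4 mL/min
Patient B: CrCl = (140 − 44) × 116.1 / (72 × 3.42) = 11145.6 / 246.24 ≈ 45.3 mL/min
|73.4 − 45.3| = 28.1 mL/min

28 mL/min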